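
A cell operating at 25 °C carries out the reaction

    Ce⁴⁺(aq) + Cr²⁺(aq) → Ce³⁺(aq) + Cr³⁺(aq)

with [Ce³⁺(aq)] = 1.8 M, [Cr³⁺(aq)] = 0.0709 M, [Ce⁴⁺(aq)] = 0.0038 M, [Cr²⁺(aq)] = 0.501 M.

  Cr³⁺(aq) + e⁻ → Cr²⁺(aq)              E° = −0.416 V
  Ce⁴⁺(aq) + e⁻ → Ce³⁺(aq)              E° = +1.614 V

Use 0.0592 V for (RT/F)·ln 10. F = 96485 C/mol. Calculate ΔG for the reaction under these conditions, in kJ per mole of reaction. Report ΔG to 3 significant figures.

The standard cell potential is +1.614 − (−0.416) = +2.030 V, with n = 1 electron in the balanced equation.
Q = ([Ce³⁺(aq)]·[Cr³⁺(aq)]) / ([Ce⁴⁺(aq)]·[Cr²⁺(aq)]) = 67, so log Q = 1.826 and E = +2.030 − (0.0592/1)(1.826) = +1.9219 V.
ΔG = −nFE = −(1)(96485)(+1.9219) J/mol = −185 kJ/mol.

−185 kJ/mol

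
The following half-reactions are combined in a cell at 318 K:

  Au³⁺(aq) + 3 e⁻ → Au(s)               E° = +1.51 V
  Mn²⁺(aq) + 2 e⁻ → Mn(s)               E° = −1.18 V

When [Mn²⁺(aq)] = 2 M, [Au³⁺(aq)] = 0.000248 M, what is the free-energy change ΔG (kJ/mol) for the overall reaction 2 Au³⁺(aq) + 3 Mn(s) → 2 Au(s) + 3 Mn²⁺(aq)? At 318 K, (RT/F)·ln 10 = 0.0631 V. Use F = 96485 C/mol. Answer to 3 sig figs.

With Au³⁺/Au reduced at the cathode, E°cell = +1.51 − (−1.18) = +2.69 V and n = 6.
Q = [Mn²⁺(aq)]^3 / [Au³⁺(aq)]^2 = 1.3×10^8, so log Q = 8.114 and E = +2.69 − (0.0631/6)(8.114) = +2.6047 V.
ΔG = −nFE = −(6)(96485)(+2.6047) J/mol = −1510 kJ/mol.

−1510 kJ/mol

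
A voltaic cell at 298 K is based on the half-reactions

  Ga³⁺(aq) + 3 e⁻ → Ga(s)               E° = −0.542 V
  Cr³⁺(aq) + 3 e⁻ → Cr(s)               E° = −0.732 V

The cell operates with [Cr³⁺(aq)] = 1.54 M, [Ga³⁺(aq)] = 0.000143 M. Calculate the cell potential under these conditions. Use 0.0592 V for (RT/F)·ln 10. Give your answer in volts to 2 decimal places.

The Ga³⁺/Ga couple has the more positive E°, so it is the cathode; Cr³⁺/Cr is the anode.
The standard potential is −0.542 − (−0.732) = +0.190 V and the balanced reaction transfers n = 3 electrons.
Balancing gives Ga³⁺(aq) + Cr(s) → Ga(s) + Cr³⁺(aq); hence Q = [Cr³⁺(aq)] / [Ga³⁺(aq)] = 1.08×10^4 (log Q = 4.032).
Applying E = E° − (RT ln10/nF)·log Q gives +0.190 − (0.0592/3)(4.032) = +0.11 V.

+0.11 V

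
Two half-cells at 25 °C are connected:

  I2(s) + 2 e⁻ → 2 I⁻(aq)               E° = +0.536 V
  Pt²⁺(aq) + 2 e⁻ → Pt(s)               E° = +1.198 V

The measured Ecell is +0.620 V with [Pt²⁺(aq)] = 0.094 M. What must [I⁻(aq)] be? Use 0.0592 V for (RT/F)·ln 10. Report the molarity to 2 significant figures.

With Pt²⁺/Pt at the cathode and I₂/I⁻ at the anode, E°cell = +1.198 − (+0.536) = +0.662 V (n = 2).
Since E = E° − (0.0592/n)·log Q, log Q = n(E° − E)/0.0592 = 1.419.
Balancing electrons gives Pt²⁺(aq) + 2 I⁻(aq) → Pt(s) + I2(s); thus Q = 1 / ([Pt²⁺(aq)]·[I⁻(aq)]^2).
Substituting the known concentrations and solving, log [I⁻(aq)] = −0.196 and [I⁻(aq)] = 0.64 M.

0.64 M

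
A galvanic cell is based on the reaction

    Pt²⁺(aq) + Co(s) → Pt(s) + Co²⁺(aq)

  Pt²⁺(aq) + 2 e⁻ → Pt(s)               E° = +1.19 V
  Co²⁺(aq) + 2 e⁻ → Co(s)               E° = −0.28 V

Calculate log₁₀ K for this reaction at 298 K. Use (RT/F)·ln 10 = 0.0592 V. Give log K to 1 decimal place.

log K = 49.7

The Pt²⁺/Pt couple is reduced (cathode); E°cell = +1.19 − (−0.28) = +1.47 V with n = 2.
At equilibrium E = 0, so log K = nE°cell / 0.0592 = (2)(+1.47) / 0.0592 = 49.7.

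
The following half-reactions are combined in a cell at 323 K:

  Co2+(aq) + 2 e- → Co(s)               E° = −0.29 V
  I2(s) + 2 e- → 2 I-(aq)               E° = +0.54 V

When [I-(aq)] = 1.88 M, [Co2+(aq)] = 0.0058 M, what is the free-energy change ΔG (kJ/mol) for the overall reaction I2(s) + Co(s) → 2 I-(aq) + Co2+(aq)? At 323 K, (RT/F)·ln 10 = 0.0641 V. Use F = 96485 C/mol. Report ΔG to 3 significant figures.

−171 kJ/mol

With I₂/I⁻ reduced at the cathode, E°cell = +0.54 − (−0.29) = +0.83 V and n = 2.
The reaction quotient is [I-(aq)]^2·[Co2+(aq)] = 0.0205; by Nernst, E = +0.83 − (0.0641/2)(−1.688) = +0.8841 V.
Finally ΔG = −nFE = −(2)(96485 C/mol)(+0.8841 V) = −171 kJ/mol.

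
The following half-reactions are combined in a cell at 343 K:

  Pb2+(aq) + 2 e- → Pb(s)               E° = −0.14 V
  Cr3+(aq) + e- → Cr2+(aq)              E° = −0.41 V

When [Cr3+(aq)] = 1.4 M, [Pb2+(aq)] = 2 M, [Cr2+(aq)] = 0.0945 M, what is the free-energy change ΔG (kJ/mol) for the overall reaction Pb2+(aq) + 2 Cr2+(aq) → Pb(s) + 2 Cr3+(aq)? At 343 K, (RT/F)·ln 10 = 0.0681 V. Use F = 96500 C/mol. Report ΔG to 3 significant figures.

With Pb²⁺/Pb reduced at the cathode, E°cell = −0.14 − (−0.41) = +0.27 V and n = 2.
Q = [Cr3+(aq)]^2 / ([Pb2+(aq)]·[Cr2+(aq)]^2) = 110, so log Q = 2.040 and E = +0.27 − (0.0681/2)(2.040) = +0.2005 V.
ΔG = −nFE = −(2)(96500)(+0.2005) J/mol = −38.7 kJ/mol.

−38.7 kJ/mol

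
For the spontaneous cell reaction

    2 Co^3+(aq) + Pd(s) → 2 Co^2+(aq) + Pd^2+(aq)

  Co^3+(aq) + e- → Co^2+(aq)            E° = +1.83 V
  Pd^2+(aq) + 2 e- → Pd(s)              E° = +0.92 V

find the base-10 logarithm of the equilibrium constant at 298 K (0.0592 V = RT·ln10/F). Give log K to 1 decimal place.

log K = 30.7

The Co³⁺/Co²⁺ couple is reduced (cathode); E°cell = +1.83 − (+0.92) = +0.91 V with n = 2.
At equilibrium E = 0, so log K = nE°cell / 0.0592 = (2)(+0.91) / 0.0592 = 30.7.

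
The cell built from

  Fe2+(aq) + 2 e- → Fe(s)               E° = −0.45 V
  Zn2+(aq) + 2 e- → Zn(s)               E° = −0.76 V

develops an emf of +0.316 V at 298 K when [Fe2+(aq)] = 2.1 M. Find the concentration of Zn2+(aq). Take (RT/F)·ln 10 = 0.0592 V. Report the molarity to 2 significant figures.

1.3 M

The Fe²⁺/Fe couple has the larger reduction potential, so it is the cathode: E°cell = −0.45 − (−0.76) = +0.31 V and n = 2.
From the Nernst equation, log Q = n(E° − E)/0.0592 = 2·(+0.31 − (+0.316))/0.0592 = −0.203.
Balancing electrons gives Fe2+(aq) + Zn(s) → Fe(s) + Zn2+(aq); thus Q = [Zn2+(aq)] / [Fe2+(aq)].
Isolating [Zn2+(aq)] in Q = 10^{−0.203} yields log [Zn2+(aq)] = 0.119, i.e. 1.3 M.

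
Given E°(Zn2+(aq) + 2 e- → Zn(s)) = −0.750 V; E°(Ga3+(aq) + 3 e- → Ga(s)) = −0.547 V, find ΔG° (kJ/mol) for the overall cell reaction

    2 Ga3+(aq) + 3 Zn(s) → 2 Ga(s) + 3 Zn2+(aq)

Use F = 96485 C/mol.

In the reaction as written Ga3+(aq) is reduced, so the Ga³⁺/Ga couple is the cathode and Zn²⁺/Zn is the anode.
E°cell = −0.547 − (−0.750) = +0.203 V; balancing electrons gives n = 6.
ΔG° = −nFE°cell = −(6)(96485)(+0.203) J/mol = −118 kJ/mol.

−118 kJ/mol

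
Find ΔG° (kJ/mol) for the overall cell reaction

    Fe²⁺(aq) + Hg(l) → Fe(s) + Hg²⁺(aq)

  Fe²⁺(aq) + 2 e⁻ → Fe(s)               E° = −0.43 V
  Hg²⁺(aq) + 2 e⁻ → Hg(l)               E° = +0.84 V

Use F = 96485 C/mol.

+245 kJ/mol

In the reaction as written Fe²⁺(aq) is reduced, so the Fe²⁺/Fe couple is the cathode and Hg²⁺/Hg is the anode.
E°cell = −0.43 − (+0.84) = −1.27 V; balancing electrons gives n = 2.
ΔG° = −nFE°cell = −(2)(96485)(−1.27) J/mol = +245 kJ/mol.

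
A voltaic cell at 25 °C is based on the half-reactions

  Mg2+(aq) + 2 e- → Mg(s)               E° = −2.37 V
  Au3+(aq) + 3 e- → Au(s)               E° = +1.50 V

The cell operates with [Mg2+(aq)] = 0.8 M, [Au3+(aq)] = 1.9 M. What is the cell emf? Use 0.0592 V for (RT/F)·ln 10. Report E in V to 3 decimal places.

The Au³⁺/Au couple has the more positive E°, so it is the cathode; Mg²⁺/Mg is the anode.
E°cell = +1.50 − (−2.37) = +3.87 V, with n = 6 electrons transferred.
Balancing gives 2 Au3+(aq) + 3 Mg(s) → 2 Au(s) + 3 Mg2+(aq); hence Q = [Mg2+(aq)]^3 / [Au3+(aq)]^2 = 0.142 (log Q = −0.848).
By the Nernst equation, E = +3.87 − (0.0592/6)·(−0.848) = +3.878 V.

+3.878 V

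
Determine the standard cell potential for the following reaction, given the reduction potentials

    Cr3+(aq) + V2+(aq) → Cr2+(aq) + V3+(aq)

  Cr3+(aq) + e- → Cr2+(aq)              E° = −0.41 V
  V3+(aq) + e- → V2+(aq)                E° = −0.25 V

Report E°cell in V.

Cr3+(aq) gains electrons, so the Cr³⁺/Cr²⁺ couple is the cathode; the V³⁺/V²⁺ couple is the anode.
E°cell = E°(cathode) − E°(anode) = −0.41 − (−0.25) = −0.16 V.

−0.16 V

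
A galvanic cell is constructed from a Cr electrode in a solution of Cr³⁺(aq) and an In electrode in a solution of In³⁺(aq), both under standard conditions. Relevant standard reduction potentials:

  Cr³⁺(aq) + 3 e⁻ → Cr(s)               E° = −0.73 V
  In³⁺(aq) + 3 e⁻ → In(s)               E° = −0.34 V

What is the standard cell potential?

+0.39 V

Of the two couples in this cell, the one with the more positive reduction potential is reduced at the cathode: here that is In³⁺/In (−0.34 V); Cr³⁺/Cr (−0.73 V) is the anode.
E°cell = E°(cathode) − E°(anode) = −0.34 − (−0.73) = +0.39 V.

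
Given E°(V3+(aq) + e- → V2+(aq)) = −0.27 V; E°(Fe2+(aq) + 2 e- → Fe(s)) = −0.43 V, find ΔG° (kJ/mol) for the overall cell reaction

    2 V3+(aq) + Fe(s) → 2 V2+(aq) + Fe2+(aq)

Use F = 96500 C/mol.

In the reaction as written V3+(aq) is reduced, so the V³⁺/V²⁺ couple is the cathode and Fe²⁺/Fe is the anode.
E°cell = −0.27 − (−0.43) = +0.16 V; balancing electrons gives n = 2.
ΔG° = −nFE°cell = −(2)(96500)(+0.16) J/mol = −30.9 kJ/mol.

−30.9 kJ/mol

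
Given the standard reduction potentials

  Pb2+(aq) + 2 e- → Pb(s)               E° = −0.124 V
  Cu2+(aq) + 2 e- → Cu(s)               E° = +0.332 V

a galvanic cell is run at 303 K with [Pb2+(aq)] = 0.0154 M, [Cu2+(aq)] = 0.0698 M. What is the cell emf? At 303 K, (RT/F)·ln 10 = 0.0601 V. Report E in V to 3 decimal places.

Since E°(Cu²⁺/Cu) > E°(Pb²⁺/Pb), Cu²⁺/Cu serves as the cathode.
The standard potential is +0.332 − (−0.124) = +0.456 V and the balanced reaction transfers n = 2 electrons.
Balancing gives Cu2+(aq) + Pb(s) → Cu(s) + Pb2+(aq); hence Q = [Pb2+(aq)] / [Cu2+(aq)] = 0.221 (log Q = −0.656).
Applying E = E° − (RT ln10/nF)·log Q gives +0.456 − (0.0601/2)(−0.656) = +0.476 V.

+0.476 V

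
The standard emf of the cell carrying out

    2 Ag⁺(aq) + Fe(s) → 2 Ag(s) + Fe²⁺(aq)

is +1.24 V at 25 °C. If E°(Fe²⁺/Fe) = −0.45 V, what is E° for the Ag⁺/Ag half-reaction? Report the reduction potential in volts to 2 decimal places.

In the reaction as written the Ag⁺/Ag couple is reduced (cathode) and Fe²⁺/Fe is oxidized (anode), so E°cell = E°(Ag⁺/Ag) − E°(Fe²⁺/Fe).
E°(Ag⁺/Ag) = E°cell + E°(anode) = +1.24 + (−0.45) = +0.79 V.

+0.79 V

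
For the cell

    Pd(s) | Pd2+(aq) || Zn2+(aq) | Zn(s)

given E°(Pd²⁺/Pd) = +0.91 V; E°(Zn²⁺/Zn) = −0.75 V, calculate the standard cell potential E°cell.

−1.66 V

By convention the left-hand electrode in cell notation is the anode (oxidation) and the right-hand electrode is the cathode (reduction).
E°cell = E°(right) − E°(left) = −0.75 − (+0.91) = −1.66 V.
The negative sign shows that, as written, the cell would require an external voltage to drive the reaction.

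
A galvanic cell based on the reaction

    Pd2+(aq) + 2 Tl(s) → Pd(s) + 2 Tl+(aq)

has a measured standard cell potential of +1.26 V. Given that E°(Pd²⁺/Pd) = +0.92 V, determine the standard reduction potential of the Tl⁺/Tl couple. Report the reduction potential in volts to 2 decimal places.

−0.34 V

In the reaction as written the Pd²⁺/Pd couple is reduced (cathode) and Tl⁺/Tl is oxidized (anode), so E°cell = E°(Pd²⁺/Pd) − E°(Tl⁺/Tl).
E°(Tl⁺/Tl) = E°(cathode) − E°cell = +0.92 − (+1.26) = −0.34 V.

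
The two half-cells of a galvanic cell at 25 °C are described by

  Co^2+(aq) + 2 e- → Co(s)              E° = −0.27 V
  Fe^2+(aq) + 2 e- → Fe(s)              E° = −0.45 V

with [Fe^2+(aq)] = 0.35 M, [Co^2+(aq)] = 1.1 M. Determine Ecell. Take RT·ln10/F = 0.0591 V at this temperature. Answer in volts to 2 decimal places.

The Co²⁺/Co couple has the more positive E°, so it is the cathode; Fe²⁺/Fe is the anode.
The standard potential is −0.27 − (−0.45) = +0.18 V and the balanced reaction transfers n = 2 electrons.
Balancing gives Co^2+(aq) + Fe(s) → Co(s) + Fe^2+(aq); hence Q = [Fe^2+(aq)] / [Co^2+(aq)] = 0.318 (log Q = −0.497).
Applying E = E° − (RT ln10/nF)·log Q gives +0.18 − (0.0591/2)(−0.497) = +0.19 V.

+0.19 V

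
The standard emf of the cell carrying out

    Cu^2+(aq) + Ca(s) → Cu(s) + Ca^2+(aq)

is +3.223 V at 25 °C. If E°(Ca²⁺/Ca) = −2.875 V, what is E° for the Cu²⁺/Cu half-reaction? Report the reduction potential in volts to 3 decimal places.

+0.348 V

In the reaction as written the Cu²⁺/Cu couple is reduced (cathode) and Ca²⁺/Ca is oxidized (anode), so E°cell = E°(Cu²⁺/Cu) − E°(Ca²⁺/Ca).
E°(Cu²⁺/Cu) = E°cell + E°(anode) = +3.223 + (−2.875) = +0.348 V.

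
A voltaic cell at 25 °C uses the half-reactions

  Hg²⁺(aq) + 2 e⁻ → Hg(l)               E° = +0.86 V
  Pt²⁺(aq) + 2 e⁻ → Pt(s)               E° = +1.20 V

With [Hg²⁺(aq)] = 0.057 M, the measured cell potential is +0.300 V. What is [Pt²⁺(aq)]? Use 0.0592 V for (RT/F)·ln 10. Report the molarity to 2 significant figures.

0.0025 M

Pt²⁺/Pt is the cathode (higher E°); E°cell = +1.20 − (+0.86) = +0.34 V with n = 2.
Rearranging E = E° − (0.0592/n)·log Q gives log Q = 2(+0.34 − (+0.300))/0.0592 = 1.351.
Balancing electrons gives Pt²⁺(aq) + Hg(l) → Pt(s) + Hg²⁺(aq); thus Q = [Hg²⁺(aq)] / [Pt²⁺(aq)].
Substituting the known concentrations and solving, log [Pt²⁺(aq)] = −2.595 and [Pt²⁺(aq)] = 0.0025 M.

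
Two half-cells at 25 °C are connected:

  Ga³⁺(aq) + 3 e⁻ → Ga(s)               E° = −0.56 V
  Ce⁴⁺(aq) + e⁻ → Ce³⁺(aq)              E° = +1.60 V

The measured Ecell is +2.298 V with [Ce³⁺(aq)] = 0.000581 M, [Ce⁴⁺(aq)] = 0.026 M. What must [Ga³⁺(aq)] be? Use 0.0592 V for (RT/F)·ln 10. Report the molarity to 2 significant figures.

The Ce⁴⁺/Ce³⁺ couple has the larger reduction potential, so it is the cathode: E°cell = +1.60 − (−0.56) = +2.16 V and n = 3.
From the Nernst equation, log Q = n(E° − E)/0.0592 = 3·(+2.16 − (+2.298))/0.0592 = −6.993.
For 3 Ce⁴⁺(aq) + Ga(s) → 3 Ce³⁺(aq) + Ga³⁺(aq), the reaction quotient is Q = ([Ce³⁺(aq)]^3·[Ga³⁺(aq)]) / [Ce⁴⁺(aq)]^3.
Solving for the unknown gives log [Ga³⁺(aq)] = −2.041, so [Ga³⁺(aq)] ≈ 0.0091 M.

0.0091 M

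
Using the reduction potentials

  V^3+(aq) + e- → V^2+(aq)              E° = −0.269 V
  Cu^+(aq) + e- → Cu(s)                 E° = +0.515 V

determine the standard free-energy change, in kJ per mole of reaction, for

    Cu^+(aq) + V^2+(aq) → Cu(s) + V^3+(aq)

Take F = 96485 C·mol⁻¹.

In the reaction as written Cu^+(aq) is reduced, so the Cu⁺/Cu couple is the cathode and V³⁺/V²⁺ is the anode.
E°cell = +0.515 − (−0.269) = +0.784 V; balancing electrons gives n = 1.
ΔG° = −nFE°cell = −(1)(96485)(+0.784) J/mol = −75.6 kJ/mol.

−75.6 kJ/mol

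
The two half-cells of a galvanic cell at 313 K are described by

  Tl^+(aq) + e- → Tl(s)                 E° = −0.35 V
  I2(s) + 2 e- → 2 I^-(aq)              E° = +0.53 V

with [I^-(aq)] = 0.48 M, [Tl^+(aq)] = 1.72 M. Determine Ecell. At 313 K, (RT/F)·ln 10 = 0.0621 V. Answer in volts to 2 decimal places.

Since E°(I₂/I⁻) > E°(Tl⁺/Tl), I₂/I⁻ serves as the cathode.
E°cell = +0.53 − (−0.35) = +0.88 V, with n = 2 electrons transferred.
Balancing gives I2(s) + 2 Tl(s) → 2 I^-(aq) + 2 Tl^+(aq); hence Q = [I^-(aq)]^2·[Tl^+(aq)]^2 = 0.682 (log Q = −0.166).
Applying E = E° − (RT ln10/nF)·log Q gives +0.88 − (0.0621/2)(−0.166) = +0.89 V.

+0.89 V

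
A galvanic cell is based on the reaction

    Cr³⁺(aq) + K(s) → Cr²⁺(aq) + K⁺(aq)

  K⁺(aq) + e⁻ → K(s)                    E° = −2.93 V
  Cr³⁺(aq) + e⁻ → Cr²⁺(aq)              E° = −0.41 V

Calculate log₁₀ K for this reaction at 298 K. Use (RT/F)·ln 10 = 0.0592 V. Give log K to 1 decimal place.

log K = 42.6

The Cr³⁺/Cr²⁺ couple is reduced (cathode); E°cell = −0.41 − (−2.93) = +2.52 V with n = 1.
At equilibrium E = 0, so log K = nE°cell / 0.0592 = (1)(+2.52) / 0.0592 = 42.6.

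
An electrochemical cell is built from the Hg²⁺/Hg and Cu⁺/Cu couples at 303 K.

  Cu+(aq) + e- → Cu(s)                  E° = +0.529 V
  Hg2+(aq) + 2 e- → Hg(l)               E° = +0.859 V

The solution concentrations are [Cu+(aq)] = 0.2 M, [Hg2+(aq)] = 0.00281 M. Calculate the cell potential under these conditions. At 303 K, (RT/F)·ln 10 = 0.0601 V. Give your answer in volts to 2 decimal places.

+0.30 V

Since E°(Hg²⁺/Hg) > E°(Cu⁺/Cu), Hg²⁺/Hg serves as the cathode.
E°cell = +0.859 − (+0.529) = +0.330 V, with n = 2 electrons transferred.
Balancing gives Hg2+(aq) + 2 Cu(s) → Hg(l) + 2 Cu+(aq); hence Q = [Cu+(aq)]^2 / [Hg2+(aq)] = 14.2 (log Q = 1.153).
Applying E = E° − (RT ln10/nF)·log Q gives +0.330 − (0.0601/2)(1.153) = +0.30 V.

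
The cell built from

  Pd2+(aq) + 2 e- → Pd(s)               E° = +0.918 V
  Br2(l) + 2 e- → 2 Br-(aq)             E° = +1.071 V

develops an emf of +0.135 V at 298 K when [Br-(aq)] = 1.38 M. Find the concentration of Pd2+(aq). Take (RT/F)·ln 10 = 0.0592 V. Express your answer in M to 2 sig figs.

2.1 M

The Br₂/Br⁻ couple has the larger reduction potential, so it is the cathode: E°cell = +1.071 − (+0.918) = +0.153 V and n = 2.
Since E = E° − (0.0592/n)·log Q, log Q = n(E° − E)/0.0592 = 0.608.
The balanced reaction is Br2(l) + Pd(s) → 2 Br-(aq) + Pd2+(aq), so Q = [Br-(aq)]^2·[Pd2+(aq)].
Isolating [Pd2+(aq)] in Q = 10^{0.608} yields log [Pd2+(aq)] = 0.328, i.e. 2.1 M.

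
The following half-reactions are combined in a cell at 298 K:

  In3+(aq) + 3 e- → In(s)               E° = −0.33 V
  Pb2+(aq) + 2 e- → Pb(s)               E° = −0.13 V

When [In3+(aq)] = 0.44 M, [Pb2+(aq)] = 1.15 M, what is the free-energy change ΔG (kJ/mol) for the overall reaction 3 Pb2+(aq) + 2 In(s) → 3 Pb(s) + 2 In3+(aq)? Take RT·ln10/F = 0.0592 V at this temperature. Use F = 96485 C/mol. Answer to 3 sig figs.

−121 kJ/mol

With Pb²⁺/Pb reduced at the cathode, E°cell = −0.13 − (−0.33) = +0.20 V and n = 6.
Q = [In3+(aq)]^2 / [Pb2+(aq)]^3 = 0.127, so log Q = −0.895 and E = +0.20 − (0.0592/6)(−0.895) = +0.2088 V.
Finally ΔG = −nFE = −(6)(96485 C/mol)(+0.2088 V) = −121 kJ/mol.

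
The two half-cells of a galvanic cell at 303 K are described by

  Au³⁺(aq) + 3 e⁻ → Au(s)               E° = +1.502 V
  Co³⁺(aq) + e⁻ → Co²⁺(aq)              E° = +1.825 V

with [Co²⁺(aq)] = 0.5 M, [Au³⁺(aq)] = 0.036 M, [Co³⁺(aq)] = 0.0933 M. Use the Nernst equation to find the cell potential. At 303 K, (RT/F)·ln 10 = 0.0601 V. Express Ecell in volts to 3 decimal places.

The Co³⁺/Co²⁺ couple has the more positive E°, so it is the cathode; Au³⁺/Au is the anode.
The standard potential is +1.825 − (+1.502) = +0.323 V and the balanced reaction transfers n = 3 electrons.
The balanced reaction is 3 Co³⁺(aq) + Au(s) → 3 Co²⁺(aq) + Au³⁺(aq), so Q = ([Co²⁺(aq)]^3·[Au³⁺(aq)]) / [Co³⁺(aq)]^3 = 5.54 and log Q = 0.744.
Applying E = E° − (RT ln10/nF)·log Q gives +0.323 − (0.0601/3)(0.744) = +0.308 V.

+0.308 V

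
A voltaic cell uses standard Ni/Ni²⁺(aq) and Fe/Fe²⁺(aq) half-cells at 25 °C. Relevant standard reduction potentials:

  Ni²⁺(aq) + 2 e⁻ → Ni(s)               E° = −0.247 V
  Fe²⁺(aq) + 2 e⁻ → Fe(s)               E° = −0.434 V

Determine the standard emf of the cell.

The Ni²⁺/Ni couple has the higher E°, so Ni ion is reduced (cathode) and Fe is oxidized (anode).
E°cell = E°(cathode) − E°(anode) = −0.247 − (−0.434) = +0.187 V.

+0.187 V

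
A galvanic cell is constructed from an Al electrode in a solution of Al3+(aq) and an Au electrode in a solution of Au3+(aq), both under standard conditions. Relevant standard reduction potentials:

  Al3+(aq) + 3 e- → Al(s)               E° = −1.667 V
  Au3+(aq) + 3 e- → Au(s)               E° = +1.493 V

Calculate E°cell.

+3.160 V

Of the two couples in this cell, the one with the more positive reduction potential is reduced at the cathode: here that is Au³⁺/Au (+1.493 V); Al³⁺/Al (−1.667 V) is the anode.
E°cell = E°(cathode) − E°(anode) = +1.493 − (−1.667) = +3.160 V.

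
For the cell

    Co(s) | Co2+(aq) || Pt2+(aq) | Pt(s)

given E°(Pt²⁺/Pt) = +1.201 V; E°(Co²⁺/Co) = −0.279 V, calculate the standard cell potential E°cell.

+1.480 V

By convention the left-hand electrode in cell notation is the anode (oxidation) and the right-hand electrode is the cathode (reduction).
E°cell = E°(right) − E°(left) = +1.201 − (−0.279) = +1.480 V.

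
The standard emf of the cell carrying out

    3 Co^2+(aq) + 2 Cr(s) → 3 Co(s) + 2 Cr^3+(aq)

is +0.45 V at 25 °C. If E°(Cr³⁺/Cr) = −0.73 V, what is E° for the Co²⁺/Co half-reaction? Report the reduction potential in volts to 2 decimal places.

−0.28 V

In the reaction as written the Co²⁺/Co couple is reduced (cathode) and Cr³⁺/Cr is oxidized (anode), so E°cell = E°(Co²⁺/Co) − E°(Cr³⁺/Cr).
E°(Co²⁺/Co) = E°cell + E°(anode) = +0.45 + (−0.73) = −0.28 V.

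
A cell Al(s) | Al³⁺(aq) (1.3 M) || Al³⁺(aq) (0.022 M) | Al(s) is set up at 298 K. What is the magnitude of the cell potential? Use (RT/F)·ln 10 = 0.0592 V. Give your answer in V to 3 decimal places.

For a concentration cell E°cell = 0, since both electrodes use the same couple.
The compartment with the higher Al³⁺(aq) concentration (1.3 M) acts as the cathode; ions are reduced there and produced at the dilute (0.022 M) anode.
With n = 3, Ecell = −(0.0592/3)·log([dilute]/[conc]) = −(0.0592/3)·log(0.022/1.3) = +0.035 V.

0.035 V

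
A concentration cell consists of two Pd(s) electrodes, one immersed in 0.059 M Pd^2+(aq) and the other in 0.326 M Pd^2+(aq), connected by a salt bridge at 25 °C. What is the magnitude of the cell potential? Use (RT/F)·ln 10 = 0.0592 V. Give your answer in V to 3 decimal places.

0.022 V

For a concentration cell E°cell = 0, since both electrodes use the same couple.
The compartment with the higher Pd^2+(aq) concentration (0.326 M) acts as the cathode; ions are reduced there and produced at the dilute (0.059 M) anode.
With n = 2, Ecell = −(0.0592/2)·log([dilute]/[conc]) = −(0.0592/2)·log(0.059/0.326) = +0.022 V.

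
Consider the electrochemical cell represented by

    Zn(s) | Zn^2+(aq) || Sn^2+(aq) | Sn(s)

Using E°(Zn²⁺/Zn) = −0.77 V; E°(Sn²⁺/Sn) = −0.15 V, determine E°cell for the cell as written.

+0.62 V

By convention the left-hand electrode in cell notation is the anode (oxidation) and the right-hand electrode is the cathode (reduction).
E°cell = E°(right) − E°(left) = −0.15 − (−0.77) = +0.62 V.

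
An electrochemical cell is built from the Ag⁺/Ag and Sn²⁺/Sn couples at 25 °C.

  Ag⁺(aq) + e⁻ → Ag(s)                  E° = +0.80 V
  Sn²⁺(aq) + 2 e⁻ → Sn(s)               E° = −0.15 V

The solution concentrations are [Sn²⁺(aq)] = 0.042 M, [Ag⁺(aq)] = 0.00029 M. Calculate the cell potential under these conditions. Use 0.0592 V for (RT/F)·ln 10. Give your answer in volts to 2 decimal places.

+0.78 V

Since E°(Ag⁺/Ag) > E°(Sn²⁺/Sn), Ag⁺/Ag serves as the cathode.
The standard potential is +0.80 − (−0.15) = +0.95 V and the balanced reaction transfers n = 2 electrons.
For the overall reaction 2 Ag⁺(aq) + Sn(s) → 2 Ag(s) + Sn²⁺(aq), Q = [Sn²⁺(aq)] / [Ag⁺(aq)]^2 = 4.99×10^5, giving log Q = 5.698.
Applying E = E° − (RT ln10/nF)·log Q gives +0.95 − (0.0592/2)(5.698) = +0.78 V.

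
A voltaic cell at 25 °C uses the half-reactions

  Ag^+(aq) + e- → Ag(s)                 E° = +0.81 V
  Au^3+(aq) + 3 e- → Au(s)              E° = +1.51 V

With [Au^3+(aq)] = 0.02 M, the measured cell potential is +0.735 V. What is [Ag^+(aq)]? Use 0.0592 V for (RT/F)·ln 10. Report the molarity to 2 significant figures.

0.070 M

The Au³⁺/Au couple has the larger reduction potential, so it is the cathode: E°cell = +1.51 − (+0.81) = +0.70 V and n = 3.
Since E = E° − (0.0592/n)·log Q, log Q = n(E° − E)/0.0592 = −1.774.
Balancing electrons gives Au^3+(aq) + 3 Ag(s) → Au(s) + 3 Ag^+(aq); thus Q = [Ag^+(aq)]^3 / [Au^3+(aq)].
Substituting the known concentrations and solving, log [Ag^+(aq)] = −1.158 and [Ag^+(aq)] = 0.070 M.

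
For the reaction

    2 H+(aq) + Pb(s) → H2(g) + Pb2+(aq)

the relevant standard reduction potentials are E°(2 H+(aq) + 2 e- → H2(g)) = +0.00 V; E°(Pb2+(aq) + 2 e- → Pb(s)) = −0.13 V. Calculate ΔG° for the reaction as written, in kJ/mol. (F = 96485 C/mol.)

In the reaction as written H+(aq) is reduced, so the 2H⁺/H₂ couple is the cathode and Pb²⁺/Pb is the anode.
E°cell = +0.00 − (−0.13) = +0.13 V; balancing electrons gives n = 2.
ΔG° = −nFE°cell = −(2)(96485)(+0.13) J/mol = −25.1 kJ/mol.

−25.1 kJ/mol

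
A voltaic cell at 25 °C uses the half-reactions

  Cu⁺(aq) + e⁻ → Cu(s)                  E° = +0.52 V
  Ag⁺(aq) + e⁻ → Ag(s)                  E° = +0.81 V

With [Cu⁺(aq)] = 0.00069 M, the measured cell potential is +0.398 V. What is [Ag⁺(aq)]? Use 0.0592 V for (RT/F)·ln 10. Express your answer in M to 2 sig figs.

With Ag⁺/Ag at the cathode and Cu⁺/Cu at the anode, E°cell = +0.81 − (+0.52) = +0.29 V (n = 1).
Rearranging E = E° − (0.0592/n)·log Q gives log Q = 1(+0.29 − (+0.398))/0.0592 = −1.824.
The balanced reaction is Ag⁺(aq) + Cu(s) → Ag(s) + Cu⁺(aq), so Q = [Cu⁺(aq)] / [Ag⁺(aq)].
Isolating [Ag⁺(aq)] in Q = 10^{−1.824} yields log [Ag⁺(aq)] = −1.337, i.e. 0.046 M.

0.046 M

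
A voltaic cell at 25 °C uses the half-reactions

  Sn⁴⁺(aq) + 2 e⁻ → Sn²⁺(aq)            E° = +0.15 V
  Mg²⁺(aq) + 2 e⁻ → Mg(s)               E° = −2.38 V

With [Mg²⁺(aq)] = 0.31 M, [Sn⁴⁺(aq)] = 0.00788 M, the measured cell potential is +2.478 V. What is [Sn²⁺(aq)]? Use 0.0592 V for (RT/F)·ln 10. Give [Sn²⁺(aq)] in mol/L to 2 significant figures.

1.5 M

Sn⁴⁺/Sn²⁺ is the cathode (higher E°); E°cell = +0.15 − (−2.38) = +2.53 V with n = 2.
Rearranging E = E° − (0.0592/n)·log Q gives log Q = 2(+2.53 − (+2.478))/0.0592 = 1.757.
For Sn⁴⁺(aq) + Mg(s) → Sn²⁺(aq) + Mg²⁺(aq), the reaction quotient is Q = ([Sn²⁺(aq)]·[Mg²⁺(aq)]) / [Sn⁴⁺(aq)].
Solving for the unknown gives log [Sn²⁺(aq)] = 0.162, so [Sn²⁺(aq)] ≈ 1.5 M.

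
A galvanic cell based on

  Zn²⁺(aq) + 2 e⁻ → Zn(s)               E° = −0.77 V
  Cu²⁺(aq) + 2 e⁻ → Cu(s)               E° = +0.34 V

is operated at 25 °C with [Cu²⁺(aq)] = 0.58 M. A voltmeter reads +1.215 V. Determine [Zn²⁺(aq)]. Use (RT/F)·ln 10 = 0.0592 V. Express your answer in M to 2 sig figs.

Cu²⁺/Cu is the cathode (higher E°); E°cell = +0.34 − (−0.77) = +1.11 V with n = 2.
Rearranging E = E° − (0.0592/n)·log Q gives log Q = 2(+1.11 − (+1.215))/0.0592 = −3.547.
For Cu²⁺(aq) + Zn(s) → Cu(s) + Zn²⁺(aq), the reaction quotient is Q = [Zn²⁺(aq)] / [Cu²⁺(aq)].
Isolating [Zn²⁺(aq)] in Q = 10^{−3.547} yields log [Zn²⁺(aq)] = −3.784, i.e. 0.00016 M.

0.00016 M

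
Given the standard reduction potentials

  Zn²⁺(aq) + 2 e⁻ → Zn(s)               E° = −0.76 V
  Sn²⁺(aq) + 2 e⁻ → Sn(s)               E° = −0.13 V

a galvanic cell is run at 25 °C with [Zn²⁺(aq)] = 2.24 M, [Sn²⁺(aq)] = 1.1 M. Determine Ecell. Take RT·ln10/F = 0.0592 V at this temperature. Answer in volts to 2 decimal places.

The Sn²⁺/Sn couple has the more positive E°, so it is the cathode; Zn²⁺/Zn is the anode.
E°cell = E°cat − E°an = −0.13 − (−0.76) = +0.63 V; n = 2.
The balanced reaction is Sn²⁺(aq) + Zn(s) → Sn(s) + Zn²⁺(aq), so Q = [Zn²⁺(aq)] / [Sn²⁺(aq)] = 2.04 and log Q = 0.309.
E = E° − (0.0592/n)·log Q = +0.63 − (0.0592/2)(0.309) = +0.62 V.

+0.62 V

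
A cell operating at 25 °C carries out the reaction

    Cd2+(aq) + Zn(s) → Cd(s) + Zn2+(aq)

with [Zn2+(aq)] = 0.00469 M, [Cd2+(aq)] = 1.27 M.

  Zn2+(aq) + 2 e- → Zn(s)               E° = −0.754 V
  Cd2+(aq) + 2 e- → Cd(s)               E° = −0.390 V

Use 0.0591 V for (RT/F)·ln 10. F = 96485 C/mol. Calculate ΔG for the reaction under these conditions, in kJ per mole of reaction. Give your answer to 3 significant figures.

The standard cell potential is −0.390 − (−0.754) = +0.364 V, with n = 2 electrons in the balanced equation.
Here Q = [Zn2+(aq)] / [Cd2+(aq)] = 0.00369 (log Q = −2.433), giving E = +0.364 − (0.0591/2)·(−2.433) = +0.4359 V.
ΔG = −nFE = −(2)(96485)(+0.4359) J/mol = −84.1 kJ/mol.

−84.1 kJ/mol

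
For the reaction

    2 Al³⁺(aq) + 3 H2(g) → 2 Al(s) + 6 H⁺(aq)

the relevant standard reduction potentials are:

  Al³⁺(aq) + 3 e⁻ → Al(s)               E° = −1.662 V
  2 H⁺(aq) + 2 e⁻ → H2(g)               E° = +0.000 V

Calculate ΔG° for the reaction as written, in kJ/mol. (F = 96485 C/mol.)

+962 kJ/mol

In the reaction as written Al³⁺(aq) is reduced, so the Al³⁺/Al couple is the cathode and 2H⁺/H₂ is the anode.
E°cell = −1.662 − (+0.000) = −1.662 V; balancing electrons gives n = 6.
ΔG° = −nFE°cell = −(6)(96485)(−1.662) J/mol = +962 kJ/mol.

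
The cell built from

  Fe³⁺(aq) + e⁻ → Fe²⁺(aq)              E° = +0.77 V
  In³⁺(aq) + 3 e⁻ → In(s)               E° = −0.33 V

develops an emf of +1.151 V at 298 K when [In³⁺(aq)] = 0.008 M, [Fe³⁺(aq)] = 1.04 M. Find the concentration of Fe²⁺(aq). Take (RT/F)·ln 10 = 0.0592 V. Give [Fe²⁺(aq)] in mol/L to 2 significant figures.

The Fe³⁺/Fe²⁺ couple has the larger reduction potential, so it is the cathode: E°cell = +0.77 − (−0.33) = +1.10 V and n = 3.
From the Nernst equation, log Q = n(E° − E)/0.0592 = 3·(+1.10 − (+1.151))/0.0592 = −2.584.
Balancing electrons gives 3 Fe³⁺(aq) + In(s) → 3 Fe²⁺(aq) + In³⁺(aq); thus Q = ([Fe²⁺(aq)]^3·[In³⁺(aq)]) / [Fe³⁺(aq)]^3.
Solving for the unknown gives log [Fe²⁺(aq)] = −0.145, so [Fe²⁺(aq)] ≈ 0.72 M.

0.72 M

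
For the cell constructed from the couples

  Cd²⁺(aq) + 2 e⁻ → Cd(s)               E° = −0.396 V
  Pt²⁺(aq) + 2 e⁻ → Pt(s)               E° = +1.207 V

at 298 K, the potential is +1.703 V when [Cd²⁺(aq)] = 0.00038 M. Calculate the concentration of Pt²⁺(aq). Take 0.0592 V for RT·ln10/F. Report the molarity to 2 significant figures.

With Pt²⁺/Pt at the cathode and Cd²⁺/Cd at the anode, E°cell = +1.207 − (−0.396) = +1.603 V (n = 2).
Since E = E° − (0.0592/n)·log Q, log Q = n(E° − E)/0.0592 = −3.378.
Balancing electrons gives Pt²⁺(aq) + Cd(s) → Pt(s) + Cd²⁺(aq); thus Q = [Cd²⁺(aq)] / [Pt²⁺(aq)].
Isolating [Pt²⁺(aq)] in Q = 10^{−3.378} yields log [Pt²⁺(aq)] = −0.042, i.e. 0.91 M.

0.91 M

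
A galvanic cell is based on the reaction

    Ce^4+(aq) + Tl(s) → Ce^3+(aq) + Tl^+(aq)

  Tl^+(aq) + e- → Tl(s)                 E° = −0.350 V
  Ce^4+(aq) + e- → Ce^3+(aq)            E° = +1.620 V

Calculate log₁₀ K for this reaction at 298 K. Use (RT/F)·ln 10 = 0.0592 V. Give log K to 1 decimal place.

The Ce⁴⁺/Ce³⁺ couple is reduced (cathode); E°cell = +1.620 − (−0.350) = +1.970 V with n = 1.
At equilibrium E = 0, so log K = nE°cell / 0.0592 = (1)(+1.970) / 0.0592 = 33.3.

log K = 33.3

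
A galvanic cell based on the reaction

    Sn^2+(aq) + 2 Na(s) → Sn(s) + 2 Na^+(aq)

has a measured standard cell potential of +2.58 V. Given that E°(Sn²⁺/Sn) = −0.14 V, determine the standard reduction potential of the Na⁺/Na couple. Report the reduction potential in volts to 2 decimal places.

In the reaction as written the Sn²⁺/Sn couple is reduced (cathode) and Na⁺/Na is oxidized (anode), so E°cell = E°(Sn²⁺/Sn) − E°(Na⁺/Na).
E°(Na⁺/Na) = E°(cathode) − E°cell = −0.14 − (+2.58) = −2.72 V.

−2.72 V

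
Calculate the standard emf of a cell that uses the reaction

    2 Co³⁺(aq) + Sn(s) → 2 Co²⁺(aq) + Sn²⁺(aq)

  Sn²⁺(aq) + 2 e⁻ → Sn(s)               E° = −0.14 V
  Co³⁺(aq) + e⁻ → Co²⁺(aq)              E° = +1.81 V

+1.95 V

Co³⁺(aq) gains electrons, so the Co³⁺/Co²⁺ couple is the cathode; the Sn²⁺/Sn couple is the anode.
E°cell = E°(cathode) − E°(anode) = +1.81 − (−0.14) = +1.95 V.
The positive value indicates the reaction is spontaneous as written.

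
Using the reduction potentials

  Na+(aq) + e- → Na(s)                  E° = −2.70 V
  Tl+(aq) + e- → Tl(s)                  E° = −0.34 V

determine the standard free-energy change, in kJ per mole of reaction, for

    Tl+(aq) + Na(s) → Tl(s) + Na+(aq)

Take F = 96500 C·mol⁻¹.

In the reaction as written Tl+(aq) is reduced, so the Tl⁺/Tl couple is the cathode and Na⁺/Na is the anode.
E°cell = −0.34 − (−2.70) = +2.36 V; balancing electrons gives n = 1.
ΔG° = −nFE°cell = −(1)(96500)(+2.36) J/mol = −228 kJ/mol.

−228 kJ/mol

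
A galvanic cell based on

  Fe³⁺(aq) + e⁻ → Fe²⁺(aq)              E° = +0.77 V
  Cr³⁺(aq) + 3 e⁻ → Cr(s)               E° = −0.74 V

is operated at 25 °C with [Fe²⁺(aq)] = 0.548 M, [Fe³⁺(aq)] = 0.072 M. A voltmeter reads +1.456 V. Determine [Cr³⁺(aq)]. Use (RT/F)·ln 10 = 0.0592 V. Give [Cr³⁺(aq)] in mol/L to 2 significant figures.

With Fe³⁺/Fe²⁺ at the cathode and Cr³⁺/Cr at the anode, E°cell = +0.77 − (−0.74) = +1.51 V (n = 3).
Rearranging E = E° − (0.0592/n)·log Q gives log Q = 3(+1.51 − (+1.456))/0.0592 = 2.736.
The balanced reaction is 3 Fe³⁺(aq) + Cr(s) → 3 Fe²⁺(aq) + Cr³⁺(aq), so Q = ([Fe²⁺(aq)]^3·[Cr³⁺(aq)]) / [Fe³⁺(aq)]^3.
Solving for the unknown gives log [Cr³⁺(aq)] = 0.092, so [Cr³⁺(aq)] ≈ 1.2 M.

1.2 M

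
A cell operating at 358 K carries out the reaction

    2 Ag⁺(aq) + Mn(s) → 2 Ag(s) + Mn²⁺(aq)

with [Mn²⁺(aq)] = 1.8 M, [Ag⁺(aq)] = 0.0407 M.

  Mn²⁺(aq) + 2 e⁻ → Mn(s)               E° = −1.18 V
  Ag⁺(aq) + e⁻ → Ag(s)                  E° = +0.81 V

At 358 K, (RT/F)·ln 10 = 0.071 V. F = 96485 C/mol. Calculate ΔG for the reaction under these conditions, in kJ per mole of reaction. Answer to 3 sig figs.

−363 kJ/mol

With Ag⁺/Ag reduced at the cathode, E°cell = +0.81 − (−1.18) = +1.99 V and n = 2.
The reaction quotient is [Mn²⁺(aq)] / [Ag⁺(aq)]^2 = 1.09×10^3; by Nernst, E = +1.99 − (0.071/2)(3.036) = +1.8822 V.
ΔG = −nFE = −(2)(96485)(+1.8822) J/mol = −363 kJ/mol.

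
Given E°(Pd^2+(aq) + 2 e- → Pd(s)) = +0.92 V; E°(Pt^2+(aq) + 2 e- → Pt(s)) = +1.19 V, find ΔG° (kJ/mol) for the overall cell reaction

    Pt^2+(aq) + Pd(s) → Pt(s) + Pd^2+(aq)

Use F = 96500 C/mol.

In the reaction as written Pt^2+(aq) is reduced, so the Pt²⁺/Pt couple is the cathode and Pd²⁺/Pd is the anode.
E°cell = +1.19 − (+0.92) = +0.27 V; balancing electrons gives n = 2.
ΔG° = −nFE°cell = −(2)(96500)(+0.27) J/mol = −52.1 kJ/mol.

−52.1 kJ/mol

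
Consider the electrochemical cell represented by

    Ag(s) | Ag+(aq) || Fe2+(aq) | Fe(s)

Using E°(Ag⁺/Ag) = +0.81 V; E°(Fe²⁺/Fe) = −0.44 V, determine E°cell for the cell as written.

By convention the left-hand electrode in cell notation is the anode (oxidation) and the right-hand electrode is the cathode (reduction).
E°cell = E°(right) − E°(left) = −0.44 − (+0.81) = −1.25 V.
The negative sign shows that, as written, the cell would require an external voltage to drive the reaction.

−1.25 V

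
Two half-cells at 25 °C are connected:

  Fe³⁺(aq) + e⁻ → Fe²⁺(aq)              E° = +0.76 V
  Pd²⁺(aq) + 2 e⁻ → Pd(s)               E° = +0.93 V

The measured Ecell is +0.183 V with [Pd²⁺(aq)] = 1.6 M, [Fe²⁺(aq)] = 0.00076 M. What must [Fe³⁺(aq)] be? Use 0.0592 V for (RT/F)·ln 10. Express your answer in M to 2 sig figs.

0.00058 M

The Pd²⁺/Pd couple has the larger reduction potential, so it is the cathode: E°cell = +0.93 − (+0.76) = +0.17 V and n = 2.
Rearranging E = E° − (0.0592/n)·log Q gives log Q = 2(+0.17 − (+0.183))/0.0592 = −0.439.
The balanced reaction is Pd²⁺(aq) + 2 Fe²⁺(aq) → Pd(s) + 2 Fe³⁺(aq), so Q = [Fe³⁺(aq)]^2 / ([Pd²⁺(aq)]·[Fe²⁺(aq)]^2).
Substituting the known concentrations and solving, log [Fe³⁺(aq)] = −3.237 and [Fe³⁺(aq)] = 0.00058 M.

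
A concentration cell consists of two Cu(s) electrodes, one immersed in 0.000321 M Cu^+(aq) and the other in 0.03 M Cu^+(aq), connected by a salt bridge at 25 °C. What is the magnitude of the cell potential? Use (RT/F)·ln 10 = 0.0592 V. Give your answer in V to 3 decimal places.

0.117 V

For a concentration cell E°cell = 0, since both electrodes use the same couple.
The compartment with the higher Cu^+(aq) concentration (0.03 M) acts as the cathode; ions are reduced there and produced at the dilute (0.000321 M) anode.
With n = 1, Ecell = −(0.0592/1)·log([dilute]/[conc]) = −(0.0592/1)·log(0.000321/0.03) = +0.117 V.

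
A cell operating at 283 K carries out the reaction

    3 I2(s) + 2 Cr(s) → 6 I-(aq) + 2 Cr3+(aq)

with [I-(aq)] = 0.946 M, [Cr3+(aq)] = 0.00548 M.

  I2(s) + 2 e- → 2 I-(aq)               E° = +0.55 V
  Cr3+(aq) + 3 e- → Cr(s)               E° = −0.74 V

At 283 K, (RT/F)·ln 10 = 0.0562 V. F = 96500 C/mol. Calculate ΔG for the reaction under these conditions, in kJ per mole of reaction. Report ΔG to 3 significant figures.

With I₂/I⁻ reduced at the cathode, E°cell = +0.55 − (−0.74) = +1.29 V and n = 6.
Here Q = [I-(aq)]^6·[Cr3+(aq)]^2 = 2.15×10^−5 (log Q = −4.667), giving E = +1.29 − (0.0562/6)·(−4.667) = +1.3337 V.
ΔG = −nFE = −(6)(96500)(+1.3337) J/mol = −772 kJ/mol.

−772 kJ/mol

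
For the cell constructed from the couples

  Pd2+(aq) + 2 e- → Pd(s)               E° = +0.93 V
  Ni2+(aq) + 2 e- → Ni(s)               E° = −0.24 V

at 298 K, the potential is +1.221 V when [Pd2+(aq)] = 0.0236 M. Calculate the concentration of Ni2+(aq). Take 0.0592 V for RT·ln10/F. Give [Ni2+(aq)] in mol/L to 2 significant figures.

Pd²⁺/Pd is the cathode (higher E°); E°cell = +0.93 − (−0.24) = +1.17 V with n = 2.
Rearranging E = E° − (0.0592/n)·log Q gives log Q = 2(+1.17 − (+1.221))/0.0592 = −1.723.
The balanced reaction is Pd2+(aq) + Ni(s) → Pd(s) + Ni2+(aq), so Q = [Ni2+(aq)] / [Pd2+(aq)].
Solving for the unknown gives log [Ni2+(aq)] = −3.350, so [Ni2+(aq)] ≈ 0.00045 M.

0.00045 M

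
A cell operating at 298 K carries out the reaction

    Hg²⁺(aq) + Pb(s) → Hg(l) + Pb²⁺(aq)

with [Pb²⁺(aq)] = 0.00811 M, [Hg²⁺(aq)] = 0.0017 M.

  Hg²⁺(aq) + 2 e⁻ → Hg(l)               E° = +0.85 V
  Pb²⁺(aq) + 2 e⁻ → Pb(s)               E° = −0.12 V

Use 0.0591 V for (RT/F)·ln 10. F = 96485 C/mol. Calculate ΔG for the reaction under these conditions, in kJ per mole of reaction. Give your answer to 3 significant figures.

E°cell = +0.85 − (−0.12) = +0.97 V; the balanced reaction transfers n = 2 electrons.
Q = [Pb²⁺(aq)] / [Hg²⁺(aq)] = 4.77, so log Q = 0.679 and E = +0.97 − (0.0591/2)(0.679) = +0.9499 V.
ΔG = −nFE = −(2)(96485)(+0.9499) J/mol = −183 kJ/mol.

−183 kJ/mol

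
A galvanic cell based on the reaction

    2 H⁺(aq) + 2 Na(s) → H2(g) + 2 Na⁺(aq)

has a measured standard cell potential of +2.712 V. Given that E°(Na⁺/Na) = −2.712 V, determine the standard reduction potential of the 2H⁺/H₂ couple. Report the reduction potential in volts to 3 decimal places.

In the reaction as written the 2H⁺/H₂ couple is reduced (cathode) and Na⁺/Na is oxidized (anode), so E°cell = E°(2H⁺/H₂) − E°(Na⁺/Na).
E°(2H⁺/H₂) = E°cell + E°(anode) = +2.712 + (−2.712) = +0.000 V.

+0.000 V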